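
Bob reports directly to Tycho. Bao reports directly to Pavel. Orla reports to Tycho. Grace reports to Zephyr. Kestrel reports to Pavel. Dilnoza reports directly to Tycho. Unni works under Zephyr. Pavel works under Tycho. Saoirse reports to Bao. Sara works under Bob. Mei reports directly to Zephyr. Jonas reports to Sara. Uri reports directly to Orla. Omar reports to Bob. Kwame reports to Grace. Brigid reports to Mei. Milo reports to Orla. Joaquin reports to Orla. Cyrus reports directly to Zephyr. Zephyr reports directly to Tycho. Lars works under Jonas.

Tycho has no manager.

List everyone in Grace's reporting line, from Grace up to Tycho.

Grace -> Zephyr -> Tycho

Grace reports to Zephyr. Zephyr reports to Tycho. Tycho is at the top.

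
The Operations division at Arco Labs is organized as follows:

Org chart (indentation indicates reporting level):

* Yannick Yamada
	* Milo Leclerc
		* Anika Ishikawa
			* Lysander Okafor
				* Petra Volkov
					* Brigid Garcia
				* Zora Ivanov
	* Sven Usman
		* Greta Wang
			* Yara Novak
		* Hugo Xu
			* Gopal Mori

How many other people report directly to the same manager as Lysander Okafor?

Lysander Okafor reports to Anika Ishikawa, and Anika Ishikawa has no other direct reports. Lysander Okafor has 0 peers.

0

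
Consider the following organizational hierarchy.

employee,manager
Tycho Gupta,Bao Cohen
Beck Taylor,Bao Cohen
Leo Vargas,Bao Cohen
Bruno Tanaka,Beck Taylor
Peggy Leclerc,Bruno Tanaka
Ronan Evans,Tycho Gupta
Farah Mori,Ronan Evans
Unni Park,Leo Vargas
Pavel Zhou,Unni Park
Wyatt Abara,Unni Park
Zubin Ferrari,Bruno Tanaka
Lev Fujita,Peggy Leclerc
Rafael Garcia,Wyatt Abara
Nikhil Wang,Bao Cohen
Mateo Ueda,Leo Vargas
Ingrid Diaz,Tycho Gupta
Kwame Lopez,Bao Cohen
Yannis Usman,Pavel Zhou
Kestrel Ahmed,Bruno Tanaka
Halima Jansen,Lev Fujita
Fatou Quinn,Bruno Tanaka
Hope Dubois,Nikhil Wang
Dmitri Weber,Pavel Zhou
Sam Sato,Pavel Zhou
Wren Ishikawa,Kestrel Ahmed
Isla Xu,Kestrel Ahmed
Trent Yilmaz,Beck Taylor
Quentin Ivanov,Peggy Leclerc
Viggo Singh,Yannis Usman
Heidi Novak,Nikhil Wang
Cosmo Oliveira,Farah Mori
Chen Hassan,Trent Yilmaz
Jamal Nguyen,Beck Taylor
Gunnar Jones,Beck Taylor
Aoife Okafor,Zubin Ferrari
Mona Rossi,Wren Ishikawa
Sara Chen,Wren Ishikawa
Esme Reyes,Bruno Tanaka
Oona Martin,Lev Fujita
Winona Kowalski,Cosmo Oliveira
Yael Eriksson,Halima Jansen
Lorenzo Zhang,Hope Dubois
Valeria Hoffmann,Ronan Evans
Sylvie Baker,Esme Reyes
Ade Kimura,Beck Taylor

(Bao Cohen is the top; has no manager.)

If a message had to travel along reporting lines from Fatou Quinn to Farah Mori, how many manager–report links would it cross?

Fatou Quinn is 3 levels below Bao Cohen, and Farah Mori is 3 levels below Bao Cohen (their lowest common manager). The shortest path runs up from Fatou Quinn to Bao Cohen and back down to Farah Mori: 3 + 3 = 6 links.

6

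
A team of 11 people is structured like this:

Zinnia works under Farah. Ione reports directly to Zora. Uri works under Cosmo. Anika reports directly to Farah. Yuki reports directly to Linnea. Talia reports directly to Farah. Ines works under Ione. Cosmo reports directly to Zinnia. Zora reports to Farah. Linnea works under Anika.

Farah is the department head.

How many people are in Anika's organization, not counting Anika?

2

Anika directly manages Linnea. Under Linnea: Yuki (1). That's 2 in total.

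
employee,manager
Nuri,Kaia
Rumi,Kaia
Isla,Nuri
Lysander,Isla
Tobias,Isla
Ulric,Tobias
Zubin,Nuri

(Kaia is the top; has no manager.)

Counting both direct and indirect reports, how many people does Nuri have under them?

5

Nuri directly manages Isla, Zubin. Under Isla: Tobias, Ulric, Lysander (3). Zubin has no reports. So Nuri's organization is 2 direct reports plus everyone under them: 4 + 1 = 5.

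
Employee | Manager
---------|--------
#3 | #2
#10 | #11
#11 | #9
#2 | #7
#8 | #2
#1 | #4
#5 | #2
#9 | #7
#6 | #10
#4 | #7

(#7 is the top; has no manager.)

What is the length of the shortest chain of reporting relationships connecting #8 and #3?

2

#8 is 1 level below #2, and #3 is 1 level below #2 (their lowest common manager). The shortest path runs up from #8 to #2 and back down to #3: 1 + 1 = 2 links.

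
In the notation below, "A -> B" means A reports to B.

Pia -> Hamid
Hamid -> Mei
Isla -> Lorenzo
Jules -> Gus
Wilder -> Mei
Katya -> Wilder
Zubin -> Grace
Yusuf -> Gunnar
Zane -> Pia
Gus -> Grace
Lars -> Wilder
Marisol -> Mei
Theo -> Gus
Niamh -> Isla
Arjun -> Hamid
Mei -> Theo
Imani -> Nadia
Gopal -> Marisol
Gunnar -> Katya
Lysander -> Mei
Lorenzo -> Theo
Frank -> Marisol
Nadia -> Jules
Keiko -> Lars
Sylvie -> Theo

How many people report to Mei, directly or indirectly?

Mei directly manages Wilder, Hamid, Marisol, Lysander. Under Wilder: Katya, Gunnar, Yusuf, Lars, Keiko (5). Under Hamid: Arjun, Pia, Zane (3). Under Marisol: Frank, Gopal (2). Lysander has no reports. So Mei's organization is 4 direct reports plus everyone under them: 6 + 4 + 3 + 1 = 14.

14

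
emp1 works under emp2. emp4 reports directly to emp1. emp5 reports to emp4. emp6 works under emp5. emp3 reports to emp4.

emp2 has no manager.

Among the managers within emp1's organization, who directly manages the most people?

emp4

Direct-report counts within emp1's organization: emp1 has 1; emp4 has 2; emp5 has 1. The largest is 2, held by emp4.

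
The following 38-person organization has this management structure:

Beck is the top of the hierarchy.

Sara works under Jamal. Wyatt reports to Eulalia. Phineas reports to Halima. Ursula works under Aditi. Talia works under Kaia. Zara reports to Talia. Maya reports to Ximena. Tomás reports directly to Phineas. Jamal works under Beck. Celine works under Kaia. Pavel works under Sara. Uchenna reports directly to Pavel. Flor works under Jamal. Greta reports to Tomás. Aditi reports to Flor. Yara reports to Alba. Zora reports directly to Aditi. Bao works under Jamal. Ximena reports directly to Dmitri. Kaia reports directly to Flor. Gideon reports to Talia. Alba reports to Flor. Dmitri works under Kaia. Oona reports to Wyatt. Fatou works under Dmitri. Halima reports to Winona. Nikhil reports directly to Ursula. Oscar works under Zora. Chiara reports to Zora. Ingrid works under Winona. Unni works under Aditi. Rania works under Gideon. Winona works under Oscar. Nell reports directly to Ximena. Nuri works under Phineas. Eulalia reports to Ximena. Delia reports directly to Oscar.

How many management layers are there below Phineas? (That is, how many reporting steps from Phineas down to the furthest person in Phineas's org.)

2

The longest chain under Phineas runs Phineas → Tomás → Greta, which is 2 levels below Phineas.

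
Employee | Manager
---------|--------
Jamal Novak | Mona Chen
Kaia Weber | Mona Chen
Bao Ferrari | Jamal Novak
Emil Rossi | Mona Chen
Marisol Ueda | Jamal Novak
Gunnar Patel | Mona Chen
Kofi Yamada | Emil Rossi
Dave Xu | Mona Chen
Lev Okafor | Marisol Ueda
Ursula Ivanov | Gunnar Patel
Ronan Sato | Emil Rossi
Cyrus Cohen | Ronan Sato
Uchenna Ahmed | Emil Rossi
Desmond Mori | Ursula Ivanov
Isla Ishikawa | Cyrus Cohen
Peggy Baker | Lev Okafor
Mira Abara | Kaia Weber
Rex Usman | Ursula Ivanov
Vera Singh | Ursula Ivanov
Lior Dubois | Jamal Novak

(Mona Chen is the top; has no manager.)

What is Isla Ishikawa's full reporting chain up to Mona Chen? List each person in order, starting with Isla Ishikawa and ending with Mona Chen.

Isla Ishikawa -> Cyrus Cohen -> Ronan Sato -> Emil Rossi -> Mona Chen

Isla Ishikawa reports to Cyrus Cohen. Cyrus Cohen reports to Ronan Sato. Ronan Sato reports to Emil Rossi. Emil Rossi reports to Mona Chen. Mona Chen is at the top.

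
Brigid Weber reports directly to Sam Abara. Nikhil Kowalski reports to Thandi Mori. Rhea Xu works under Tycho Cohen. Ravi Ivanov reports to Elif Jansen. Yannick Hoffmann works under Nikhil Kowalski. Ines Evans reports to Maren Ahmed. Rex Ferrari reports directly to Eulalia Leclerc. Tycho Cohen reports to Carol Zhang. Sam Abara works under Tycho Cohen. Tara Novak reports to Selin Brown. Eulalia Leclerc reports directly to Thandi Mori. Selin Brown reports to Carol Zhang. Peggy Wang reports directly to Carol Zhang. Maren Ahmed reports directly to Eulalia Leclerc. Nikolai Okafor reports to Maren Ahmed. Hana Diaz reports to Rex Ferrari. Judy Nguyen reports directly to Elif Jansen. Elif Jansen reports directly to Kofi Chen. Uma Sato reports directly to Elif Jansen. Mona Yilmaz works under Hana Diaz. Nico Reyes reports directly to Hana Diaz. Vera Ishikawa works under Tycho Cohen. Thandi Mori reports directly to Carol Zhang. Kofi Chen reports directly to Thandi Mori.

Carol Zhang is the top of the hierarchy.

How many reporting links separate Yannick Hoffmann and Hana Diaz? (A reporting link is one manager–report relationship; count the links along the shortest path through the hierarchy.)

Yannick Hoffmann is 2 levels below Thandi Mori, and Hana Diaz is 3 levels below Thandi Mori (their lowest common manager). The shortest path runs up from Yannick Hoffmann to Thandi Mori and back down to Hana Diaz: 2 + 3 = 5 links.

5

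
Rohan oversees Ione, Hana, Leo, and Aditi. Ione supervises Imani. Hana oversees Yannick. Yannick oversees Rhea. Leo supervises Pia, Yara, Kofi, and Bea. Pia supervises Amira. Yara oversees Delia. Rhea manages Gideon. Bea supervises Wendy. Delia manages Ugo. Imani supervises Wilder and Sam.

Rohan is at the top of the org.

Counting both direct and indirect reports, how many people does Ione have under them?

3

Ione directly manages Imani. Under Imani: Sam, Wilder (2). That's 3 in total.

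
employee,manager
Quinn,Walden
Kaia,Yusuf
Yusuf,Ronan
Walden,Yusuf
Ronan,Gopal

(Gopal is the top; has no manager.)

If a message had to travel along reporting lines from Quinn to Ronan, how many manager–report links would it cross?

Quinn is in Ronan's organization: the chain from Quinn up to Ronan is Quinn → Walden → Yusuf → Ronan, which is 3 links.

3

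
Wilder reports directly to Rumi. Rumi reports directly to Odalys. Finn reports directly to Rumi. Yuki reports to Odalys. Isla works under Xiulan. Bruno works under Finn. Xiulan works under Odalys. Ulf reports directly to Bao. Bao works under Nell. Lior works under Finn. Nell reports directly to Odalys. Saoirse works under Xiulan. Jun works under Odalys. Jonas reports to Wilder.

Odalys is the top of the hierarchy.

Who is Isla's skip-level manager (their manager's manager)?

Isla reports to Xiulan, and Xiulan reports to Odalys. So Isla's skip-level manager is Odalys.

Odalys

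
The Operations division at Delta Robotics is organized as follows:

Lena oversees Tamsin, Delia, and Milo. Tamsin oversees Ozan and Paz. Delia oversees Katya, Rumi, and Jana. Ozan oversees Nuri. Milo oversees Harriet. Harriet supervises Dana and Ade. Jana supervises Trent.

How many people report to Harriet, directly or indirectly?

Harriet directly manages Dana, Ade. Dana has no reports. Ade has no reports. So Harriet's organization is 2 direct reports plus everyone under them: 1 + 1 = 2.

2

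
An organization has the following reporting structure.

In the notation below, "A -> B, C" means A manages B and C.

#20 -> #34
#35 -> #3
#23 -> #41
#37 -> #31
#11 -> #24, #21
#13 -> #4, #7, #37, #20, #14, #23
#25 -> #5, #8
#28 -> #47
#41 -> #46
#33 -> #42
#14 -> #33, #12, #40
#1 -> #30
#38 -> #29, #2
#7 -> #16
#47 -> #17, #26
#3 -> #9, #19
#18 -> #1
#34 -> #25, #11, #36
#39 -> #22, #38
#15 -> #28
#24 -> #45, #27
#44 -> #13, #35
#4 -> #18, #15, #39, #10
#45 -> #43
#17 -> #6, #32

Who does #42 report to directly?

#33

#42 reports directly to #33.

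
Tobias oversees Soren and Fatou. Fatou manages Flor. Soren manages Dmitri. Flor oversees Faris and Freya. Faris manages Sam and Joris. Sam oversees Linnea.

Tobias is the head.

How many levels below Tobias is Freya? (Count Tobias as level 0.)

Chain from Freya up to Tobias: Freya → Flor → Fatou → Tobias. That is 3 steps up, so Freya is 3 levels below Tobias.

3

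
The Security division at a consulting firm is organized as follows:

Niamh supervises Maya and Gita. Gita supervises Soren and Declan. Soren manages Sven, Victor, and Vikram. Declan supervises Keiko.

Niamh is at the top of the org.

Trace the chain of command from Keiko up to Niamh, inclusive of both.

Keiko -> Declan -> Gita -> Niamh

Keiko reports to Declan. Declan reports to Gita. Gita reports to Niamh. Niamh is at the top.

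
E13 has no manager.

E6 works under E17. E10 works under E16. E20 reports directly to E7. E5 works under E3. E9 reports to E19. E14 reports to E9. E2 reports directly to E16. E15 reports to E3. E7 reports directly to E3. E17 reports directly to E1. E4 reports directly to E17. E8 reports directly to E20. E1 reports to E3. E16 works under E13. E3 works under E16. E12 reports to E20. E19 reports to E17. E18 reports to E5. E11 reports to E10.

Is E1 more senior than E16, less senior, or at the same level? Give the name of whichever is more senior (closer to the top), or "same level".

E16

E1 is 3 levels below E13; E16 is 1. E16 is higher.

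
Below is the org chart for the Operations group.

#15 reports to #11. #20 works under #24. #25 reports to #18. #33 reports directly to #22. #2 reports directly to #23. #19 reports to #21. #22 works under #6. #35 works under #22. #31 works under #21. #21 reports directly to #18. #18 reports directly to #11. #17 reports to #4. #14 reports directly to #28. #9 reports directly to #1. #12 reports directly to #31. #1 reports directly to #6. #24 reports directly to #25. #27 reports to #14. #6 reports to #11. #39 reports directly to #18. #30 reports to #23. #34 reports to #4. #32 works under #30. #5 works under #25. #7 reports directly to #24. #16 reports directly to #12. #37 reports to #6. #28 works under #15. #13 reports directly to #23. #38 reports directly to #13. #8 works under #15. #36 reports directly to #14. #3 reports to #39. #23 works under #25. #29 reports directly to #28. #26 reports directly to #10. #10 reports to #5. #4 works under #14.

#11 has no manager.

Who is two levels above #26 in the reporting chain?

#5

#26 reports to #10, and #10 reports to #5. So #26's skip-level manager is #5.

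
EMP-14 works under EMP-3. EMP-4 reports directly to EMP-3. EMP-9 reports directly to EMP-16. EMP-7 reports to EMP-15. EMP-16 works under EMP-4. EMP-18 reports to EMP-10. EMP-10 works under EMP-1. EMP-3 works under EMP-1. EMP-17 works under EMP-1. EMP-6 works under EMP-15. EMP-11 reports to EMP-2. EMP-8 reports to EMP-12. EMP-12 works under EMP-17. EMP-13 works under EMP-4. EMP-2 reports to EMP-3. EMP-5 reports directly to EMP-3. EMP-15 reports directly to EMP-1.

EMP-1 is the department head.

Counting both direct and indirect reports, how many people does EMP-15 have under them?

EMP-15 directly manages EMP-6, EMP-7. EMP-6 has no reports. EMP-7 has no reports. So EMP-15's organization is 2 direct reports plus everyone under them: 1 + 1 = 2.

2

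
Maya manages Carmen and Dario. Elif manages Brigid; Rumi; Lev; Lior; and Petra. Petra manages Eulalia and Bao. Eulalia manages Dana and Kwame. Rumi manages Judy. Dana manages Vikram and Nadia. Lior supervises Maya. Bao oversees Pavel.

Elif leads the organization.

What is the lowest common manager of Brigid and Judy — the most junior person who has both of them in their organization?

Brigid's chain of managers is Elif. Judy's chain of managers is Rumi, Elif. The first manager that appears in both chains is Elif.

Elif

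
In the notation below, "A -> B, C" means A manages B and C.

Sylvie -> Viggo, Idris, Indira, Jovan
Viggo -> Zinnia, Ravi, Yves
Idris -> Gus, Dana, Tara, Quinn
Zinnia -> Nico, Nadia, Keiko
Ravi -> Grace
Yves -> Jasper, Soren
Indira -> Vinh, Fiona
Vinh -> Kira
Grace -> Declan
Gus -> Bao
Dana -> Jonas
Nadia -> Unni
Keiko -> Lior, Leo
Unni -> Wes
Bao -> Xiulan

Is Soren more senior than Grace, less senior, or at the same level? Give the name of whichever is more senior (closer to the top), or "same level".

same level

Both Soren and Grace are 3 levels below Sylvie.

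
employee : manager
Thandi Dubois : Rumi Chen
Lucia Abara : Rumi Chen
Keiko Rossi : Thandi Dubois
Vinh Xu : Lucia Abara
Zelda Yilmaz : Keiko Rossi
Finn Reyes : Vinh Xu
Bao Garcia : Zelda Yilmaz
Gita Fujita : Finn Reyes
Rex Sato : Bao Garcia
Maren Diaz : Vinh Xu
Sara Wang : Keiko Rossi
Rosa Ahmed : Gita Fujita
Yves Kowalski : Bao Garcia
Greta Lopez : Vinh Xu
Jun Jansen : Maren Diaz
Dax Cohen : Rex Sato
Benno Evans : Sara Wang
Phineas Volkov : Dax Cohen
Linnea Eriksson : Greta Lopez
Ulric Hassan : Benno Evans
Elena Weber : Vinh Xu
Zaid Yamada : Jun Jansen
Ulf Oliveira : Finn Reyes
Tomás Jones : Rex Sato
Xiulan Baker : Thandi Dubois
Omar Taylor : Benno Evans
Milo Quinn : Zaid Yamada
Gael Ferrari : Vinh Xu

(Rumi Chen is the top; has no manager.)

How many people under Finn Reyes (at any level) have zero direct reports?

2

The people in Finn Reyes's organization with no one reporting to them are Ulf Oliveira, Rosa Ahmed. That is 2.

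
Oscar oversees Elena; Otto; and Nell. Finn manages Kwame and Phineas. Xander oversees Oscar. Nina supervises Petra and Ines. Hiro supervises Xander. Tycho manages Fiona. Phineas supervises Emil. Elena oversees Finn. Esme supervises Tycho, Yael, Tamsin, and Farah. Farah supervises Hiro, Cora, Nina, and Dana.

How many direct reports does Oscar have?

Oscar directly manages Elena, Otto, Nell. That is 3 direct reports.

3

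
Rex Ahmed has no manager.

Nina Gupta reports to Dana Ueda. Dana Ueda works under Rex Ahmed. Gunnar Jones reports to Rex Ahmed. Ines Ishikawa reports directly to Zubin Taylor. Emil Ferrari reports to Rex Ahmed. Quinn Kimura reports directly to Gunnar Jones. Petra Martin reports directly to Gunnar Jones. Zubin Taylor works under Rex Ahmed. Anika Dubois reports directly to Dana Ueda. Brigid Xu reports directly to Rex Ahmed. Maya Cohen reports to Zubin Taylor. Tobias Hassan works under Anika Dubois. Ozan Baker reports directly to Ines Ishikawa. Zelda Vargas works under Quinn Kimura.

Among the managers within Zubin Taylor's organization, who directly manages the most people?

Direct-report counts within Zubin Taylor's organization: Zubin Taylor has 2; Ines Ishikawa has 1. The largest is 2, held by Zubin Taylor.

Zubin Taylor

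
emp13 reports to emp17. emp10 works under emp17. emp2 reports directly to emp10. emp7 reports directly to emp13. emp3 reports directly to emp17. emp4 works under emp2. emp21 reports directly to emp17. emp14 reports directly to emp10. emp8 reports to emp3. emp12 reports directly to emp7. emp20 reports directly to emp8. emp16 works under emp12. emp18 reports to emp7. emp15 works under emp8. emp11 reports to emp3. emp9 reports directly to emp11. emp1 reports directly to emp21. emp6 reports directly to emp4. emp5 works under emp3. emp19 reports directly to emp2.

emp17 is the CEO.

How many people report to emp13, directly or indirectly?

4

emp13 directly manages emp7. Under emp7: emp18, emp12, emp16 (3). That's 4 in total.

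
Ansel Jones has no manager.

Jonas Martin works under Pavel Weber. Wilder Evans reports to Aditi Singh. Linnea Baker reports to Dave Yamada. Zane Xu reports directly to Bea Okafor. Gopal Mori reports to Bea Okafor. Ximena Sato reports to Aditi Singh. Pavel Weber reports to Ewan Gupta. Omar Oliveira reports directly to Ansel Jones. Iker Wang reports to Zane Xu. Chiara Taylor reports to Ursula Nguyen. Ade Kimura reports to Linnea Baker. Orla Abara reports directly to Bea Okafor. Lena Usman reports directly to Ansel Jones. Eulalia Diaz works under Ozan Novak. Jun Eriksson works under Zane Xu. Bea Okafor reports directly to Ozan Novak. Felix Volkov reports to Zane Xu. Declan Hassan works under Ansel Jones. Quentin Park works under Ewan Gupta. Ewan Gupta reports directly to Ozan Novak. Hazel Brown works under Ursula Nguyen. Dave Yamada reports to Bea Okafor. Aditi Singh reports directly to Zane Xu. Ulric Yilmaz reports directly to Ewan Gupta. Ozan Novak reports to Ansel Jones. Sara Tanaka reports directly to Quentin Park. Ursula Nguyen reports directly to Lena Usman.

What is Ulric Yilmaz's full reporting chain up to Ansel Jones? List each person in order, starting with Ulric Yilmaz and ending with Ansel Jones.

Ulric Yilmaz -> Ewan Gupta -> Ozan Novak -> Ansel Jones

Ulric Yilmaz reports to Ewan Gupta. Ewan Gupta reports to Ozan Novak. Ozan Novak reports to Ansel Jones. Ansel Jones is at the top.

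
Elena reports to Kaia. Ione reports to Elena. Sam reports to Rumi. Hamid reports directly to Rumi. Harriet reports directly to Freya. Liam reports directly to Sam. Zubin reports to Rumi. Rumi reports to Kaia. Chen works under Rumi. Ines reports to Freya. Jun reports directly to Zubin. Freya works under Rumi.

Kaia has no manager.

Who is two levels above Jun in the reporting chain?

Rumi

Jun reports to Zubin, and Zubin reports to Rumi. So Jun's skip-level manager is Rumi.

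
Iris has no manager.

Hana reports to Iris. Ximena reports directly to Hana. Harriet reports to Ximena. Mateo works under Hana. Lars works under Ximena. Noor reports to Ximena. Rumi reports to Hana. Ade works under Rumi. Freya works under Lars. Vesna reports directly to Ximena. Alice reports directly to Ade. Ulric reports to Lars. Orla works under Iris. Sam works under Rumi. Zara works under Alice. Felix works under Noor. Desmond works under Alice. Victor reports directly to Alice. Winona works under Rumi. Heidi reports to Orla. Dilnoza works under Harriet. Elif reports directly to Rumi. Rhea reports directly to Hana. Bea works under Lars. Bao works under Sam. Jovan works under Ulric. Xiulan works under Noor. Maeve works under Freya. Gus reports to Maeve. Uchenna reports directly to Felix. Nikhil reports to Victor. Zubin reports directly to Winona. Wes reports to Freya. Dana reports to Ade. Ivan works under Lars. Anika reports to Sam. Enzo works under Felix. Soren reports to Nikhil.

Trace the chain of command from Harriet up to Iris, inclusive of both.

Harriet reports to Ximena. Ximena reports to Hana. Hana reports to Iris. Iris is at the top.

Harriet -> Ximena -> Hana -> Iris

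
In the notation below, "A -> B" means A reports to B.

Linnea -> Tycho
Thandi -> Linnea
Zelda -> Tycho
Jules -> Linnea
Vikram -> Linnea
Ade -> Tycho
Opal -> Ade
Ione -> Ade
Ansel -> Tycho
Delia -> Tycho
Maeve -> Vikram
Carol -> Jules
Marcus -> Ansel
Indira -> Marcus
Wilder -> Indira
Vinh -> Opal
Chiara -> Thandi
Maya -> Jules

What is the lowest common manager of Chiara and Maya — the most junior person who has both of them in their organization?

Linnea

Chiara's chain of managers is Thandi, Linnea, Tycho. Maya's chain of managers is Jules, Linnea, Tycho. The first manager that appears in both chains is Linnea.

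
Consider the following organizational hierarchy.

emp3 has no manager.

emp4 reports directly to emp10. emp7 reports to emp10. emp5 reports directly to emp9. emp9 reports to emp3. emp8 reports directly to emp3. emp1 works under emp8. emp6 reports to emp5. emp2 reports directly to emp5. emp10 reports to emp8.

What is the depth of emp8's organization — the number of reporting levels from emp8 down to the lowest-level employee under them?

2

The longest chain under emp8 runs emp8 → emp10 → emp4, which is 2 levels below emp8.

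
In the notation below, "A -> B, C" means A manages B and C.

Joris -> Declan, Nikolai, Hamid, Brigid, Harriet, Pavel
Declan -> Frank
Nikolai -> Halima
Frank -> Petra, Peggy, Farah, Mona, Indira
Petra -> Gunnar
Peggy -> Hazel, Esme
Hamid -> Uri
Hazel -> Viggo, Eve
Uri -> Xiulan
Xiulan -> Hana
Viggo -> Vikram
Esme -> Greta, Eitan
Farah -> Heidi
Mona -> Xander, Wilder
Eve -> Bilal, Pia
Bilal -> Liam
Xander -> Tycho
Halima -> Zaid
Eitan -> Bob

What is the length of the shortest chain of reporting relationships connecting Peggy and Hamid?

4

Peggy is 3 levels below Joris, and Hamid is 1 level below Joris (their lowest common manager). The shortest path runs up from Peggy to Joris and back down to Hamid: 3 + 1 = 4 links.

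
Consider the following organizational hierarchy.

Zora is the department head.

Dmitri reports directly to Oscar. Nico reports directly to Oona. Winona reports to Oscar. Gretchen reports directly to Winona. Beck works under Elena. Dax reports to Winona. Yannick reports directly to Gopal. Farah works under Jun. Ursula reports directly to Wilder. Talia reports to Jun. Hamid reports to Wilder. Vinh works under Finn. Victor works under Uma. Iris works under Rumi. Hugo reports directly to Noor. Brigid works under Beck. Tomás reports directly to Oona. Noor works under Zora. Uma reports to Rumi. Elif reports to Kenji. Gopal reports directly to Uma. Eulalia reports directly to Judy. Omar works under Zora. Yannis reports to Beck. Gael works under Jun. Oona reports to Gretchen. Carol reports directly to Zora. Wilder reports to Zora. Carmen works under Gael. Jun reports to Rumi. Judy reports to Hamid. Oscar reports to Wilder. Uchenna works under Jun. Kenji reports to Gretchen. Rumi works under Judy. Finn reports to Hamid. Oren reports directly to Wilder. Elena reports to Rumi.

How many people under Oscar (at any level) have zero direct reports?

The people in Oscar's organization with no one reporting to them are Dmitri, Elif, Tomás, Nico, Dax. That is 5.

5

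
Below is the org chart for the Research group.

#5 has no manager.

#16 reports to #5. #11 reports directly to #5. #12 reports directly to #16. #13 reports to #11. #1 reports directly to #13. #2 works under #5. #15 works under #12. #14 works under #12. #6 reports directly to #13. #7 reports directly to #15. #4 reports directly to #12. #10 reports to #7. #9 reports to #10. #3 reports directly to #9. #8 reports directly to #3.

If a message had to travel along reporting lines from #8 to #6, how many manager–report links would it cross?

11

#8 is 8 levels below #5, and #6 is 3 levels below #5 (their lowest common manager). The shortest path runs up from #8 to #5 and back down to #6: 8 + 3 = 11 links.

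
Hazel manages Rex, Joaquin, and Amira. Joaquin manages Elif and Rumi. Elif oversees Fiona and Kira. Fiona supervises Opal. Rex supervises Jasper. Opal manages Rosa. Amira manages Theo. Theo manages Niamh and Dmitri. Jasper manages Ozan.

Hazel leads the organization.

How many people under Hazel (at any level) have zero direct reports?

6

The people in Hazel's organization with no one reporting to them are Niamh, Dmitri, Ozan, Rumi, Kira, Rosa. That is 6.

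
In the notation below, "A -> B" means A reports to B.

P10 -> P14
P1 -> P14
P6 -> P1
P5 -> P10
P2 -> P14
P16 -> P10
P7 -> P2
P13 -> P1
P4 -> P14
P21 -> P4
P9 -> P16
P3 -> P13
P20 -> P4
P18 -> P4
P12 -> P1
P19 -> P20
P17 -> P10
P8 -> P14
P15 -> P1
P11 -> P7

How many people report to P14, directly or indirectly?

20

P14 directly manages P10, P1, P2, P4, P8. Under P10: P17, P16, P9, P5 (4). Under P1: P15, P12, P13, P3, P6 (5). Under P2: P7, P11 (2). Under P4: P18, P20, P19, P21 (4). P8 has no reports. So P14's organization is 5 direct reports plus everyone under them: 5 + 6 + 3 + 5 + 1 = 20.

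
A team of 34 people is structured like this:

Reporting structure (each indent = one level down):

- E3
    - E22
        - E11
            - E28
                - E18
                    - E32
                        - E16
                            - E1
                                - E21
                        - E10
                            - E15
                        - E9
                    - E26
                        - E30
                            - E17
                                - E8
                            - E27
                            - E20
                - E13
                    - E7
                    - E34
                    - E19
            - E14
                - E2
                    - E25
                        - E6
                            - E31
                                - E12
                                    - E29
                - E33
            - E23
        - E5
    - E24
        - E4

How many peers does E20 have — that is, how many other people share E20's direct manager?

E20 reports to E30. E30's other direct reports are E17, E27 — 2 peers.

2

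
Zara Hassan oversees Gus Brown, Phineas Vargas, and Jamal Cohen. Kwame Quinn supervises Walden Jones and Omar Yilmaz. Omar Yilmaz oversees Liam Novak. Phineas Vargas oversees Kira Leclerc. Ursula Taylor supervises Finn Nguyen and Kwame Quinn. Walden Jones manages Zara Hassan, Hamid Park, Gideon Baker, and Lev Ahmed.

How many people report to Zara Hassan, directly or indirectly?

4

Zara Hassan directly manages Gus Brown, Phineas Vargas, Jamal Cohen. Gus Brown has no reports. Under Phineas Vargas: Kira Leclerc (1). Jamal Cohen has no reports. So Zara Hassan's organization is 3 direct reports plus everyone under them: 1 + 2 + 1 = 4.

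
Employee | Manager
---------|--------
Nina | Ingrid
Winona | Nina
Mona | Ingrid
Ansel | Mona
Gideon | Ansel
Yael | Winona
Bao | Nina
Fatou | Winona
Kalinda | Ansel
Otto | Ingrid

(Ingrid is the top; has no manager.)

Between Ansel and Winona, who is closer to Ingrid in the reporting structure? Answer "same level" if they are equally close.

same level

Both Ansel and Winona are 2 levels below Ingrid.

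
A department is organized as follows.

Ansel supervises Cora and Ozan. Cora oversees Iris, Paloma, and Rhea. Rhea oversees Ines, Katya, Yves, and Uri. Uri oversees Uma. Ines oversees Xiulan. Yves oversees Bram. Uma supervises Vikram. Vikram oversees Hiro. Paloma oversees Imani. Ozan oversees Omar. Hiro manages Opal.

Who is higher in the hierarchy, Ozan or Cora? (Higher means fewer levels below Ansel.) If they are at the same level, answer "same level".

same level

Both Ozan and Cora are 1 level below Ansel.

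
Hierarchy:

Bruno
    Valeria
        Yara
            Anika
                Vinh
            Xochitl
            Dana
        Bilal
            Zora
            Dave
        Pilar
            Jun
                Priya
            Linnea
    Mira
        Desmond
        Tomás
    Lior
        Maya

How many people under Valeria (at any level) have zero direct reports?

The people in Valeria's organization with no one reporting to them are Linnea, Priya, Dave, Zora, Dana, Xochitl, Vinh. That is 7.

7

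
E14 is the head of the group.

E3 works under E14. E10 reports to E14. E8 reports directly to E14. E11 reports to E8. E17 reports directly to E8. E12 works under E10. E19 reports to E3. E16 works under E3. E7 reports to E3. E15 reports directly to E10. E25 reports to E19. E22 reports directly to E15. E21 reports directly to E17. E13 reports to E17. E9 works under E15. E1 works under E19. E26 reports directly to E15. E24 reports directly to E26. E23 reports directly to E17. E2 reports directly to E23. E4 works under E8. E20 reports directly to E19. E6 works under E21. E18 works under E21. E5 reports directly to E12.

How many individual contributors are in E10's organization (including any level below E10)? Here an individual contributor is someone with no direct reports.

4

The people in E10's organization with no one reporting to them are E24, E9, E22, E5. That is 4.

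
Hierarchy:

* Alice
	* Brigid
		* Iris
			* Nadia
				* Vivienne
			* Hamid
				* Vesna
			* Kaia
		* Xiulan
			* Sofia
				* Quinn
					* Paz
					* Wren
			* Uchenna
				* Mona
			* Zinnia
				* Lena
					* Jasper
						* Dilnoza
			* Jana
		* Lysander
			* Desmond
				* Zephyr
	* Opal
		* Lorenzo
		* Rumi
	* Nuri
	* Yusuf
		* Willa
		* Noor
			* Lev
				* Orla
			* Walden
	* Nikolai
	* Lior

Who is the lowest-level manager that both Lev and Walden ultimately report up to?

Noor

Lev's chain of managers is Noor, Yusuf, Alice. Walden's chain of managers is Noor, Yusuf, Alice. The first manager that appears in both chains is Noor.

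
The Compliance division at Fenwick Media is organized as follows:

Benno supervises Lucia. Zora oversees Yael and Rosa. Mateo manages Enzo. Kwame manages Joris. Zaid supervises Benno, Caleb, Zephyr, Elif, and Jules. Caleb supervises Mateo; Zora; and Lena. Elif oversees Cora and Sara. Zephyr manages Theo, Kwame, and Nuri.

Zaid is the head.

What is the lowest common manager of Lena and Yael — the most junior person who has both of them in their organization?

Caleb

Lena's chain of managers is Caleb, Zaid. Yael's chain of managers is Zora, Caleb, Zaid. The first manager that appears in both chains is Caleb.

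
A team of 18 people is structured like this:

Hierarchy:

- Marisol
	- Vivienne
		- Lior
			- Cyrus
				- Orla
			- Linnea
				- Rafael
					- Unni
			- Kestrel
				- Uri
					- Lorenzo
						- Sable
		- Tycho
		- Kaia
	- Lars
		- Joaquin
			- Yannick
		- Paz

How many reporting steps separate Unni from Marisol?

5

Chain from Unni up to Marisol: Unni → Rafael → Linnea → Lior → Vivienne → Marisol. That is 5 steps up, so Unni is 5 levels below Marisol.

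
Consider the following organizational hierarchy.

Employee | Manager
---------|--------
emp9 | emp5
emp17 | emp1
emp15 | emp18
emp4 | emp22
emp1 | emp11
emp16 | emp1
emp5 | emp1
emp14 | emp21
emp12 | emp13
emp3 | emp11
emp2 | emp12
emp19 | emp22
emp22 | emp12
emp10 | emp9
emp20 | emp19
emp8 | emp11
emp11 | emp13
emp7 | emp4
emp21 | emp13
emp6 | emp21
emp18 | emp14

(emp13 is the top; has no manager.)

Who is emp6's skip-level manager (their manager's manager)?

emp6 reports to emp21, and emp21 reports to emp13. So emp6's skip-level manager is emp13.

emp13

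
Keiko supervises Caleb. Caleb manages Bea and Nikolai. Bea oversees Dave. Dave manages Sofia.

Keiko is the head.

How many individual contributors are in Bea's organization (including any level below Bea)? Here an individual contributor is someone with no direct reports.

The only person in Bea's organization with no one reporting to them is Sofia. That is 1.

1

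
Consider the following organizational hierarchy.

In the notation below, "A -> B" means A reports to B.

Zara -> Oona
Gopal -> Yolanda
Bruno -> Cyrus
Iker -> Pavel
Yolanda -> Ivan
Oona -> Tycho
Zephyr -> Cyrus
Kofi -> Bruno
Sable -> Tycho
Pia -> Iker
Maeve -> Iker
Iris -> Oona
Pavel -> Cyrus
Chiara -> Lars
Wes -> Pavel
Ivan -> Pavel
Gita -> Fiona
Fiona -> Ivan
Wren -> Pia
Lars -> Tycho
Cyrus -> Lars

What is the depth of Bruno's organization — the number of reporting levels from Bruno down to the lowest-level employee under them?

The longest chain under Bruno runs Bruno → Kofi, which is 1 level below Bruno.

1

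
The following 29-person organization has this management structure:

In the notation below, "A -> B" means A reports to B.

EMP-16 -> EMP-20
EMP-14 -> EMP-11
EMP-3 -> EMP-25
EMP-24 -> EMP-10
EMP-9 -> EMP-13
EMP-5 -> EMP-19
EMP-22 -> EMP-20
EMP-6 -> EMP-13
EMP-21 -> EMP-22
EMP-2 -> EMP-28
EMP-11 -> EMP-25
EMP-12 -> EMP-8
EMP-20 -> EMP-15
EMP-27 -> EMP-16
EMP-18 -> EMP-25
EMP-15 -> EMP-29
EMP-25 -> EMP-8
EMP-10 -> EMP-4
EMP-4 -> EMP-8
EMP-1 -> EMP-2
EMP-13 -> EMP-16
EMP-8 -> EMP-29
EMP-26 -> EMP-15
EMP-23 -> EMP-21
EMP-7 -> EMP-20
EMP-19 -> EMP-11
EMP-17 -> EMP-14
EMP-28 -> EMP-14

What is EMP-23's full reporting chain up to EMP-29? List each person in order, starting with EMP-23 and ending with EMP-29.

EMP-23 -> EMP-21 -> EMP-22 -> EMP-20 -> EMP-15 -> EMP-29

EMP-23 reports to EMP-21. EMP-21 reports to EMP-22. EMP-22 reports to EMP-20. EMP-20 reports to EMP-15. EMP-15 reports to EMP-29. EMP-29 is at the top.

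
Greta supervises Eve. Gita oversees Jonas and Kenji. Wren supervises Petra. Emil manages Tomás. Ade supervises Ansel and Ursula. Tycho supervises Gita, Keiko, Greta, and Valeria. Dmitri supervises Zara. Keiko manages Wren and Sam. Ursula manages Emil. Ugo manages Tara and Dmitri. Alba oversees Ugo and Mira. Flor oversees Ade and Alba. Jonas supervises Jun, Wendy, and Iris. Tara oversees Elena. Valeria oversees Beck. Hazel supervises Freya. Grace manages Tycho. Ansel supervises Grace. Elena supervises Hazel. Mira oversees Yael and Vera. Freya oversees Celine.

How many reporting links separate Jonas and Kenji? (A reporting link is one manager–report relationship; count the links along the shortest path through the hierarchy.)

2

Jonas is 1 level below Gita, and Kenji is 1 level below Gita (their lowest common manager). The shortest path runs up from Jonas to Gita and back down to Kenji: 1 + 1 = 2 links.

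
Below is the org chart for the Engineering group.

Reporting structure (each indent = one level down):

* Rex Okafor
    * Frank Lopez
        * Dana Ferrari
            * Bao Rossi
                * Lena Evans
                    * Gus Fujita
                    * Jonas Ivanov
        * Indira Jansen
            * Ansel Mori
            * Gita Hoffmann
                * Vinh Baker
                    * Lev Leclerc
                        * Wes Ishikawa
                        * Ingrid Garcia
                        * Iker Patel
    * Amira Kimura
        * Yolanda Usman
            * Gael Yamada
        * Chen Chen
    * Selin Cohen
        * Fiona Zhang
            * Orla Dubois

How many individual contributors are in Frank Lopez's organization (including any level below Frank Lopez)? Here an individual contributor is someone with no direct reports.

6

The people in Frank Lopez's organization with no one reporting to them are Iker Patel, Ingrid Garcia, Wes Ishikawa, Ansel Mori, Jonas Ivanov, Gus Fujita. That is 6.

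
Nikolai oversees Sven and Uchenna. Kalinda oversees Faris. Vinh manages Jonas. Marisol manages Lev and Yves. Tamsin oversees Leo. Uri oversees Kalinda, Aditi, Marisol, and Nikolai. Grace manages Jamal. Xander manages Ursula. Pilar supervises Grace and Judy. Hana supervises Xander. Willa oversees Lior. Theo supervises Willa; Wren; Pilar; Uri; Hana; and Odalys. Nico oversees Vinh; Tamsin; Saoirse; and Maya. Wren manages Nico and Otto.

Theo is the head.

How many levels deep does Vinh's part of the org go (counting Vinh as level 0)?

1

The longest chain under Vinh runs Vinh → Jonas, which is 1 level below Vinh.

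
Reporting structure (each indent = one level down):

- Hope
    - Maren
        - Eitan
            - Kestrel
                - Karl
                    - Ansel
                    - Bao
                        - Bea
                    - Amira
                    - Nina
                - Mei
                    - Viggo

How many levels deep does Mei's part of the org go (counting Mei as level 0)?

1

The longest chain under Mei runs Mei → Viggo, which is 1 level below Mei.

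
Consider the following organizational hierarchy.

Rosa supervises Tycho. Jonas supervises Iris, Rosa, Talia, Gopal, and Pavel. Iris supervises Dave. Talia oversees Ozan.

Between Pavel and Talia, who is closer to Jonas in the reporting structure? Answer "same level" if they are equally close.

Both Pavel and Talia are 1 level below Jonas.

same level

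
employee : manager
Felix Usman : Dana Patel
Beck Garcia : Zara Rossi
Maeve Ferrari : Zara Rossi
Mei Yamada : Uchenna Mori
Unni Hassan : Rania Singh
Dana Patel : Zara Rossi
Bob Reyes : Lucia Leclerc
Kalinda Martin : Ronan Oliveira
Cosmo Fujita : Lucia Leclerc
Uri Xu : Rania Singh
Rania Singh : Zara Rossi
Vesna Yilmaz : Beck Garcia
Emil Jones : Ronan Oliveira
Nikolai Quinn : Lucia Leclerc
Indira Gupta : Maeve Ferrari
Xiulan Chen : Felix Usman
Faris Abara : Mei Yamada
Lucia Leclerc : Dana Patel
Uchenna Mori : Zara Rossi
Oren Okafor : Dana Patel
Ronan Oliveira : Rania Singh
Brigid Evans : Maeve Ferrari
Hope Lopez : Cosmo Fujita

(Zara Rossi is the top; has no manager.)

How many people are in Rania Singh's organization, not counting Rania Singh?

5

Rania Singh directly manages Ronan Oliveira, Unni Hassan, Uri Xu. Under Ronan Oliveira: Emil Jones, Kalinda Martin (2). Unni Hassan has no reports. Uri Xu has no reports. So Rania Singh's organization is 3 direct reports plus everyone under them: 3 + 1 + 1 = 5.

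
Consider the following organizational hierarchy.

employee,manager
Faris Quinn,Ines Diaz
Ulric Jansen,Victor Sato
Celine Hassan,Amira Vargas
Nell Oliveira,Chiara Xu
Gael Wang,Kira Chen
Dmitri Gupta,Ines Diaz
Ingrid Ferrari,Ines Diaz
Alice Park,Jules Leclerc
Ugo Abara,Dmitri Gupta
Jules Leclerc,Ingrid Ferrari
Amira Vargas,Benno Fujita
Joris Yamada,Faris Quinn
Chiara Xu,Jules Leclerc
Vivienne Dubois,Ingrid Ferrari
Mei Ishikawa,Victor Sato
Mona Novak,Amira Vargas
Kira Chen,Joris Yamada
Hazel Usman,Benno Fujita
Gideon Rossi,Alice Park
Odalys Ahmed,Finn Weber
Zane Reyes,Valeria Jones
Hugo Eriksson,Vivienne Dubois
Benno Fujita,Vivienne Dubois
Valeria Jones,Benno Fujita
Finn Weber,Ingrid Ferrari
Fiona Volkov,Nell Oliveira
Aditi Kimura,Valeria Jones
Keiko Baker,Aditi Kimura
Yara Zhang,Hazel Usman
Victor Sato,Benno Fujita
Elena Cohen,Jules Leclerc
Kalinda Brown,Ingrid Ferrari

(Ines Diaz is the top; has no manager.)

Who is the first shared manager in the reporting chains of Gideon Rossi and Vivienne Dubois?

Ingrid Ferrari

Gideon Rossi's chain of managers is Alice Park, Jules Leclerc, Ingrid Ferrari, Ines Diaz. Vivienne Dubois's chain of managers is Ingrid Ferrari, Ines Diaz. The first manager that appears in both chains is Ingrid Ferrari.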